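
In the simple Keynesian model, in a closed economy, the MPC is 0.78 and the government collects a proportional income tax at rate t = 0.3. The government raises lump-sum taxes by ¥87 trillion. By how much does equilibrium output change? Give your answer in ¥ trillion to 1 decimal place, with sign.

A lump-sum tax change of +¥87 trillion shifts disposable income by −¥87 trillion; first-round consumption changes by −c × ΔT = −0.78 × (+¥87 trillion) = −¥67.86 trillion.
Expenditure multiplier = 1/(1 − c(1−t)) = 1/(1 − 0.78×0.7) = 1/0.454 ≈ 2.203.
The tax multiplier is −c × k ≈ −1.718, so ΔY = k × (−c·ΔT) = (−¥67.86 trillion) / 0.454 ≈ −¥149.5 trillion.

−¥149.5 trillion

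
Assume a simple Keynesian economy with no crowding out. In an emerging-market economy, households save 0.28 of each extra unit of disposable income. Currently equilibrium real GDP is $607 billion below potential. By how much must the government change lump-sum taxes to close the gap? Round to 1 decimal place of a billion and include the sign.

MPC = 1 − MPS = 1 − 0.28 = 0.72.
Spending multiplier = 1/(1 − MPC) = 1/(1 − 0.72) = 1/0.28 ≈ 3.571.
Tax multiplier = −c·k = −0.72/0.28 ≈ −2.571. Need ΔY = +$607 billion, so ΔT = ΔY/(−c·k) = −(+$607 billion) × 0.28 / 0.72 ≈ −$236.1 billion.
The government should cut lump-sum taxes by $236.1 billion.

−$236.1 billion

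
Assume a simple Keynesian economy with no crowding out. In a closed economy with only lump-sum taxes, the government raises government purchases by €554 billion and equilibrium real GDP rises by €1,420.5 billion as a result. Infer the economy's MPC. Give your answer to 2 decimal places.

Implied spending multiplier k = ΔY/ΔG = 1,420.5/554 ≈ 2.5641.
Since k = 1/(1 − MPC), MPC = 1 − 1/k = 1 − ΔG/ΔY = 1 − 554/1,420.5 ≈ 0.61.

0.61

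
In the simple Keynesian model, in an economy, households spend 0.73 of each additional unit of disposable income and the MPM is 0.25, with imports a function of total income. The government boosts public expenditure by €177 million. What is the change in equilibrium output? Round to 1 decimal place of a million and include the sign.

Government-spending multiplier = 1/(1 − c + m) = 1/(1 − 0.73 + 0.25) = 1/0.52 ≈ 1.923.
ΔY = k × ΔG = (+€177 million) / 0.52 ≈ +€340.4 million.

+€340.4 million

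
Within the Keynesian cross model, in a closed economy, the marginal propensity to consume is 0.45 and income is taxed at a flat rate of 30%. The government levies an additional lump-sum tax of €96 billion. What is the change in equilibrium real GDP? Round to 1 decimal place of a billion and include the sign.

−€63.1 billion

A lump-sum tax change of +€96 billion shifts disposable income by −€96 billion; first-round consumption changes by −c × ΔT = −0.45 × (+€96 billion) = −€43.2 billion.
Expenditure multiplier = 1/(1 − c(1−t)) = 1/(1 − 0.45×0.7) = 1/0.685 ≈ 1.46.
The tax multiplier is −c × k ≈ −0.657, so ΔY = k × (−c·ΔT) = (−€43.2 billion) / 0.685 ≈ −€63.1 billion.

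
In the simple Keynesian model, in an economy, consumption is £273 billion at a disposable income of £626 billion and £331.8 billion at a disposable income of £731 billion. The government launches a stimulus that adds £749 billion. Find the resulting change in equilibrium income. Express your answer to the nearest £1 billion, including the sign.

+£1,702 billion

MPC = ΔC/ΔYd = (331.8 − 273)/(731 − 626) = 58.8/105 = 0.56.
Spending multiplier = 1/(1 − MPC) = 1/(1 − 0.56) = 1/0.44 ≈ 2.273.
ΔY = k × ΔG = (+£749 billion) / 0.44 ≈ +£1,702 billion.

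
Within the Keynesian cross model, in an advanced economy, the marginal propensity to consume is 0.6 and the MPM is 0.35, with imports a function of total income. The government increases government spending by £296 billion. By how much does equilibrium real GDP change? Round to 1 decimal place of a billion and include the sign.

+£394.7 billion

Government-spending multiplier = 1/(1 − c + m) = 1/(1 − 0.6 + 0.35) = 1/0.75 ≈ 1.333.
ΔY = k × ΔG = (+£296 billion) / 0.75 ≈ +£394.7 billion.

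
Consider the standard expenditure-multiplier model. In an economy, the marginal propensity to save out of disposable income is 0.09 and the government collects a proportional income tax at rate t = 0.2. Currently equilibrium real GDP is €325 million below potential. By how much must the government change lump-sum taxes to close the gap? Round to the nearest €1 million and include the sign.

−€97 million

MPC = 1 − MPS = 1 − 0.09 = 0.91.
Spending multiplier = 1/(1 − c(1−t)) = 1/(1 − 0.91×0.8) = 1/0.272 ≈ 3.676.
Tax multiplier = −c·k = −0.91/0.272 ≈ −3.346. Need ΔY = +€325 million, so ΔT = ΔY/(−c·k) = −(+€325 million) × 0.272 / 0.91 ≈ −€97 million.
The government should cut lump-sum taxes by €97 million.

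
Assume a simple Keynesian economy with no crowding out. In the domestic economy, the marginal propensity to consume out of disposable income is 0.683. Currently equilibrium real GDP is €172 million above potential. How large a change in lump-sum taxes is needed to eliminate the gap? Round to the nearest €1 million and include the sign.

+€80 million

Spending multiplier = 1/(1 − MPC) = 1/(1 − 0.683) = 1/0.317 ≈ 3.155.
Tax multiplier = −c·k = −0.683/0.317 ≈ −2.155. Need ΔY = −€172 million, so ΔT = ΔY/(−c·k) = −(−€172 million) × 0.317 / 0.683 ≈ +€80 million.
The government should raise lump-sum taxes by €80 million.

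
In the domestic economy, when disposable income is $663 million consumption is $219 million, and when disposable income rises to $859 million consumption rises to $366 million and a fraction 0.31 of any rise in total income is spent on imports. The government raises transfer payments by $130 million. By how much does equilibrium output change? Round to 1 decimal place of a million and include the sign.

MPC = ΔC/ΔYd = (366 − 219)/(859 − 663) = 147/196 = 0.75.
The transfer change shifts disposable income by +$130 million, so first-round consumption changes by c·ΔTR = 0.75 × (+$130 million) = +$97.5 million.
Expenditure multiplier = 1/(1 − c + m) = 1/(1 − 0.75 + 0.31) = 1/0.56 ≈ 1.786.
The transfer multiplier is c × k ≈ 1.339, so ΔY = k × (c·ΔTR) = (+$97.5 million) / 0.56 ≈ +$174.1 million.

+$174.1 million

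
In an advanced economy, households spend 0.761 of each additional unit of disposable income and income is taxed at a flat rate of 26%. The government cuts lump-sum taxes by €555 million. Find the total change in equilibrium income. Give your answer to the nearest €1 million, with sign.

A lump-sum tax change of −€555 million shifts disposable income by +€555 million; first-round consumption changes by −c × ΔT = −0.761 × (−€555 million) = +€422.355 million.
Expenditure multiplier = 1/(1 − c(1−t)) = 1/(1 − 0.761×0.74) = 1/0.43686 ≈ 2.289.
The tax multiplier is −c × k ≈ −1.742, so ΔY = k × (−c·ΔT) = (+€422.355 million) / 0.43686 ≈ +€967 million.

+€967 million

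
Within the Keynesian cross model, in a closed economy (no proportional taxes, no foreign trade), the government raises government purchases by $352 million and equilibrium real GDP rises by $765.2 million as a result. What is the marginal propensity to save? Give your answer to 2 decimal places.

Implied spending multiplier k = ΔY/ΔG = 765.2/352 ≈ 2.1739.
Since k = 1/(1 − MPC), MPC = 1 − 1/k = 1 − ΔG/ΔY = 1 − 352/765.2 ≈ 0.54.
MPS = 1 − MPC = 0.46.

0.46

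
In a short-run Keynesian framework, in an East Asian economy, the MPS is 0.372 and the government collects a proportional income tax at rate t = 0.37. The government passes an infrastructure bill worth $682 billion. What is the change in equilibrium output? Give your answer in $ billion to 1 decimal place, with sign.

+$1,128.5 billion

MPC = 1 − MPS = 1 − 0.372 = 0.628.
Spending multiplier = 1/(1 − c(1−t)) = 1/(1 − 0.628×0.63) = 1/0.60436 ≈ 1.655.
ΔY = k × ΔG = (+$682 billion) / 0.60436 ≈ +$1,128.5 billion.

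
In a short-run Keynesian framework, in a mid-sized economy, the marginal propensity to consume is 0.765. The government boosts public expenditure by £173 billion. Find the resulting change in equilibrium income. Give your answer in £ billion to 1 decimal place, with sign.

Expenditure multiplier = 1/(1 − MPC) = 1/(1 − 0.765) = 1/0.235 ≈ 4.255.
ΔY = k × ΔG = (+£173 billion) / 0.235 ≈ +£736.2 billion.

+£736.2 billion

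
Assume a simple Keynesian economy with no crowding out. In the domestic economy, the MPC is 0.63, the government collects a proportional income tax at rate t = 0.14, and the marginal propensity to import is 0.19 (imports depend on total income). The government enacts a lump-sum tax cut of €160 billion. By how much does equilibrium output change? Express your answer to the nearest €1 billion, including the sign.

+€156 billion

A lump-sum tax change of −€160 billion shifts disposable income by +€160 billion; first-round consumption changes by −c × ΔT = −0.63 × (−€160 billion) = +€100.8 billion.
Expenditure multiplier = 1/(1 − c(1−t) + m) = 1/(1 − 0.63×0.86 + 0.19) = 1/0.6482 ≈ 1.543.
The tax multiplier is −c × k ≈ −0.972, so ΔY = k × (−c·ΔT) = (+€100.8 billion) / 0.6482 ≈ +€156 billion.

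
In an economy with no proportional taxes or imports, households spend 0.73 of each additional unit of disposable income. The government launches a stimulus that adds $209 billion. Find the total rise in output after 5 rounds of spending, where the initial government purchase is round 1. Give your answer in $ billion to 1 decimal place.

Round 1 adds ΔG = $209 billion; each later round is MPC = 0.73 times the previous.
After 5 rounds: 209 + 152.57 + 111.3761 + 81.304553 + 59.35232369 = ΔG·(1 − c^5)/(1 − c) = 209 × (1 − 0.2073071593)/0.27 ≈ $613.6 billion.

$613.6 billion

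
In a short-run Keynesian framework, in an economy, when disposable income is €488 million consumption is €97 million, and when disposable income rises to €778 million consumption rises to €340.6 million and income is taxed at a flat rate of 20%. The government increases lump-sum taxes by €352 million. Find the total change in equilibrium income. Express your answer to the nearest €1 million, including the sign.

MPC = ΔC/ΔYd = (340.6 − 97)/(778 − 488) = 243.6/290 = 0.84.
A lump-sum tax change of +€352 million shifts disposable income by −€352 million; first-round consumption changes by −c × ΔT = −0.84 × (+€352 million) = −€295.68 million.
Expenditure multiplier = 1/(1 − c(1−t)) = 1/(1 − 0.84×0.8) = 1/0.328 ≈ 3.049.
The tax multiplier is −c × k ≈ −2.561, so ΔY = k × (−c·ΔT) = (−€295.68 million) / 0.328 ≈ −€901 million.

−€901 million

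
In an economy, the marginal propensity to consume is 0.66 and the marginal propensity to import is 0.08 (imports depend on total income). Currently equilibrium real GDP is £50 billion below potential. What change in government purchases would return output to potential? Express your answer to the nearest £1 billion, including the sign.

+£21 billion

Spending multiplier = 1/(1 − c + m) = 1/(1 − 0.66 + 0.08) = 1/0.42 ≈ 2.381.
Need ΔY = +£50 billion, so ΔG = ΔY/k = (+£50 billion) × 0.42 = +£21 billion.
The government should increase government purchases by £21 billion.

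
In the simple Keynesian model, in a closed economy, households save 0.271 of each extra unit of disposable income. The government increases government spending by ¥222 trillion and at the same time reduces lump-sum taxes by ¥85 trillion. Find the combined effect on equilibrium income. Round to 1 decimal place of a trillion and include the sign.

+¥1,047.8 trillion

MPC = 1 − MPS = 1 − 0.271 = 0.729.
Expenditure multiplier = 1/(1 − MPC) = 1/(1 − 0.729) = 1/0.271 ≈ 3.69.
ΔG contributes k·ΔG = (+¥222 trillion) / 0.271 ≈ +¥819.2 trillion.
ΔT of −¥85 trillion changes first-round spending by −c·ΔT = +¥61.965 trillion, contributing k·(−c·ΔT) = (+¥61.965 trillion) / 0.271 ≈ +¥228.7 trillion.
Net ΔY = k(ΔG − c·ΔT) = (+¥283.965 trillion) / 0.271 ≈ +¥1,047.8 trillion.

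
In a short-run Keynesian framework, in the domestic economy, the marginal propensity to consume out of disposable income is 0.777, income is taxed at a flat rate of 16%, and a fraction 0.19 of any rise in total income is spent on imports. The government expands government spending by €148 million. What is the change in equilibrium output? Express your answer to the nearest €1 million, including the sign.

+€275 million

Spending multiplier = 1/(1 − c(1−t) + m) = 1/(1 − 0.777×0.84 + 0.19) = 1/0.53732 ≈ 1.861.
ΔY = k × ΔG = (+€148 million) / 0.53732 ≈ +€275 million.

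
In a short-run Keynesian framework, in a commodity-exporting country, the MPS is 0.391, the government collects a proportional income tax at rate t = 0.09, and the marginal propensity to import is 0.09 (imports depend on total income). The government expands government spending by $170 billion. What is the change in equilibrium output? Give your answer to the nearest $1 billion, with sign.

+$317 billion

MPC = 1 − MPS = 1 − 0.391 = 0.609.
Spending multiplier = 1/(1 − c(1−t) + m) = 1/(1 − 0.609×0.91 + 0.09) = 1/0.53581 ≈ 1.866.
ΔY = k × ΔG = (+$170 billion) / 0.53581 ≈ +$317 billion.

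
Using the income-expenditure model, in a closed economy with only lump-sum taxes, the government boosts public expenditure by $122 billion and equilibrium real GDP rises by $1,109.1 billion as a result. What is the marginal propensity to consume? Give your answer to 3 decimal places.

Implied spending multiplier k = ΔY/ΔG = 1,109.1/122 ≈ 9.091.
Since k = 1/(1 − MPC), MPC = 1 − 1/k = 1 − ΔG/ΔY = 1 − 122/1,109.1 ≈ 0.890.

0.890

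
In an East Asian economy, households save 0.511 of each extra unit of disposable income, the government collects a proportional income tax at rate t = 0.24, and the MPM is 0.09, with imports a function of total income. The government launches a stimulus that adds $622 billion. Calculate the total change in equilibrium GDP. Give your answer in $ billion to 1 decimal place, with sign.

MPC = 1 − MPS = 1 − 0.511 = 0.489.
Expenditure multiplier = 1/(1 − c(1−t) + m) = 1/(1 − 0.489×0.76 + 0.09) = 1/0.71836 ≈ 1.392.
ΔY = k × ΔG = (+$622 billion) / 0.71836 ≈ +$865.9 billion.

+$865.9 billion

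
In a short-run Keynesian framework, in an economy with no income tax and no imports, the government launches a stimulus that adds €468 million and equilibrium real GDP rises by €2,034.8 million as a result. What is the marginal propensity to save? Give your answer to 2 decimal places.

0.23

Implied spending multiplier k = ΔY/ΔG = 2,034.8/468 ≈ 4.3479.
Since k = 1/(1 − MPC), MPC = 1 − 1/k = 1 − ΔG/ΔY = 1 − 468/2,034.8 ≈ 0.77.
MPS = 1 − MPC = 0.23.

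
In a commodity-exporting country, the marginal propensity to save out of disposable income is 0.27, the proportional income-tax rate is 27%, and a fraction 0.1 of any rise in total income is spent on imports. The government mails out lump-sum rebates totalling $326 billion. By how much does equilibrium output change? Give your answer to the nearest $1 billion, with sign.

+$420 billion

MPC = 1 − MPS = 1 − 0.27 = 0.73.
A lump-sum tax change of −$326 billion shifts disposable income by +$326 billion; first-round consumption changes by −c × ΔT = −0.73 × (−$326 billion) = +$237.98 billion.
Expenditure multiplier = 1/(1 − c(1−t) + m) = 1/(1 − 0.73×0.73 + 0.1) = 1/0.5671 ≈ 1.763.
The tax multiplier is −c × k ≈ −1.287, so ΔY = k × (−c·ΔT) = (+$237.98 billion) / 0.5671 ≈ +$420 billion.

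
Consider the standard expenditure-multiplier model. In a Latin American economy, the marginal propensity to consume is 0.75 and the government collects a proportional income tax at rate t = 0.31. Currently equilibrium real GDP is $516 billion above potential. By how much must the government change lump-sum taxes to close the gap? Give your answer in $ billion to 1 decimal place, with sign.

+$332.0 billion

Spending multiplier = 1/(1 − c(1−t)) = 1/(1 − 0.75×0.69) = 1/0.4825 ≈ 2.073.
Tax multiplier = −c·k = −0.75/0.4825 ≈ −1.554. Need ΔY = −$516 billion, so ΔT = ΔY/(−c·k) = −(−$516 billion) × 0.4825 / 0.75 ≈ +$332 billion.
The government should raise lump-sum taxes by $332 billion.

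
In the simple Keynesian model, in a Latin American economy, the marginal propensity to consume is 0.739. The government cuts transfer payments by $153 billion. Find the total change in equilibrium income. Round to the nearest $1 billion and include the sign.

−$433 billion

The transfer change shifts disposable income by −$153 billion, so first-round consumption changes by c·ΔTR = 0.739 × (−$153 billion) = −$113.067 billion.
Expenditure multiplier = 1/(1 − MPC) = 1/(1 − 0.739) = 1/0.261 ≈ 3.831.
The transfer multiplier is c × k ≈ 2.831, so ΔY = k × (c·ΔTR) = (−$113.067 billion) / 0.261 ≈ −$433 billion.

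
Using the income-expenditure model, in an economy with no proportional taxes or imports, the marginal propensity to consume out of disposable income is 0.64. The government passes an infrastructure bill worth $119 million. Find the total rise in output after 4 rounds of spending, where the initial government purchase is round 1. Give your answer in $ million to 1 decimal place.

Round 1 adds ΔG = $119 million; each later round is MPC = 0.64 times the previous.
After 4 rounds: 119 + 76.16 + 48.7424 + 31.195136 = ΔG·(1 − c^4)/(1 − c) = 119 × (1 − 0.16777216)/0.36 ≈ $275.1 million.

$275.1 million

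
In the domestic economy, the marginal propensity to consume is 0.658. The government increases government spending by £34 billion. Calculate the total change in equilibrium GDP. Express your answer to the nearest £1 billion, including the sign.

Spending multiplier = 1/(1 − MPC) = 1/(1 − 0.658) = 1/0.342 ≈ 2.924.
ΔY = k × ΔG = (+£34 billion) / 0.342 ≈ +£99 billion.

+£99 billion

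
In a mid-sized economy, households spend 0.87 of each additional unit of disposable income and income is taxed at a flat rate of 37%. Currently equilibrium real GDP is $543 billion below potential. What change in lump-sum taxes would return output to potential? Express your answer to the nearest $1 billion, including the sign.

Spending multiplier = 1/(1 − c(1−t)) = 1/(1 − 0.87×0.63) = 1/0.4519 ≈ 2.213.
Tax multiplier = −c·k = −0.87/0.4519 ≈ −1.925. Need ΔY = +$543 billion, so ΔT = ΔY/(−c·k) = −(+$543 billion) × 0.4519 / 0.87 ≈ −$282 billion.
The government should cut lump-sum taxes by $282 billion.

−$282 billion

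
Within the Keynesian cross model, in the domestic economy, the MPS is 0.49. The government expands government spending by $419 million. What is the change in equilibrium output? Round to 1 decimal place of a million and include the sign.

MPC = 1 − MPS = 1 − 0.49 = 0.51.
Spending multiplier = 1/(1 − MPC) = 1/(1 − 0.51) = 1/0.49 ≈ 2.041.
ΔY = k × ΔG = (+$419 million) / 0.49 ≈ +$855.1 million.

+$855.1 million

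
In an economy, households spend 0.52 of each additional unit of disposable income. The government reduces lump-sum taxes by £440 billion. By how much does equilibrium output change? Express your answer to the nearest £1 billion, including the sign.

+£477 billion

A lump-sum tax change of −£440 billion shifts disposable income by +£440 billion; first-round consumption changes by −c × ΔT = −0.52 × (−£440 billion) = +£228.8 billion.
Expenditure multiplier = 1/(1 − MPC) = 1/(1 − 0.52) = 1/0.48 ≈ 2.083.
The tax multiplier is −c × k ≈ −1.083, so ΔY = k × (−c·ΔT) = (+£228.8 billion) / 0.48 ≈ +£477 billion.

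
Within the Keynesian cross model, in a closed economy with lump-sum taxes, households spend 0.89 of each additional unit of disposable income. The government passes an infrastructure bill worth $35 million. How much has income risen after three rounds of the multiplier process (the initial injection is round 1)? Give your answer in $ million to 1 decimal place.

$93.9 million

Round 1 adds ΔG = $35 million; each later round is MPC = 0.89 times the previous.
After 3 rounds: 35 + 31.15 + 27.7235 = ΔG·(1 − c^3)/(1 − c) = 35 × (1 − 0.704969)/0.11 ≈ $93.9 million.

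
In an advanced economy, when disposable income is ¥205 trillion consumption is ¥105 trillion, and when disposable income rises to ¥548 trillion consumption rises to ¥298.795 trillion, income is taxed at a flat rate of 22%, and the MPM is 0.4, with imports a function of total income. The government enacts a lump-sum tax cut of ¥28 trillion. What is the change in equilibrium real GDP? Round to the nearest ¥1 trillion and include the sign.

MPC = ΔC/ΔYd = (298.795 − 105)/(548 − 205) = 193.795/343 = 0.565.
A lump-sum tax change of −¥28 trillion shifts disposable income by +¥28 trillion; first-round consumption changes by −c × ΔT = −0.565 × (−¥28 trillion) = +¥15.82 trillion.
Expenditure multiplier = 1/(1 − c(1−t) + m) = 1/(1 − 0.565×0.78 + 0.4) = 1/0.9593 ≈ 1.042.
The tax multiplier is −c × k ≈ −0.589, so ΔY = k × (−c·ΔT) = (+¥15.82 trillion) / 0.9593 ≈ +¥16 trillion.

+¥16 trillion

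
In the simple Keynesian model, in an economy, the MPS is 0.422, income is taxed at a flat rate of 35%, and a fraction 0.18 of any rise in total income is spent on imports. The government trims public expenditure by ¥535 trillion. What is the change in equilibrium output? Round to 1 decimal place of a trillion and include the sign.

−¥665.2 trillion

MPC = 1 − MPS = 1 − 0.422 = 0.578.
Government-spending multiplier = 1/(1 − c(1−t) + m) = 1/(1 − 0.578×0.65 + 0.18) = 1/0.8043 ≈ 1.243.
ΔY = k × ΔG = (−¥535 trillion) / 0.8043 ≈ −¥665.2 trillion.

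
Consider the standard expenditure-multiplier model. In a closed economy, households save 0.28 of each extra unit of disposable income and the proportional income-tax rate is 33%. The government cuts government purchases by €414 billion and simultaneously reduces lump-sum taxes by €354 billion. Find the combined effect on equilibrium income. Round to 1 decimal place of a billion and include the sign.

MPC = 1 − MPS = 1 − 0.28 = 0.72.
Expenditure multiplier = 1/(1 − c(1−t)) = 1/(1 − 0.72×0.67) = 1/0.5176 ≈ 1.932.
ΔG contributes k·ΔG = (−€414 billion) / 0.5176 ≈ −€799.8 billion.
ΔT of −€354 billion changes first-round spending by −c·ΔT = +€254.88 billion, contributing k·(−c·ΔT) = (+€254.88 billion) / 0.5176 ≈ +€492.4 billion.
Net ΔY = k(ΔG − c·ΔT) = (−€159.12 billion) / 0.5176 ≈ −€307.4 billion.

−€307.4 billion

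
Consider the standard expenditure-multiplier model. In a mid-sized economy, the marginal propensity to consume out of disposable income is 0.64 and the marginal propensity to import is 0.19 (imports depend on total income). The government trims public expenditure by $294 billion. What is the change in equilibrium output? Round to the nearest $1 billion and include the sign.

Spending multiplier = 1/(1 − c + m) = 1/(1 − 0.64 + 0.19) = 1/0.55 ≈ 1.818.
ΔY = k × ΔG = (−$294 billion) / 0.55 ≈ −$535 billion.

−$535 billion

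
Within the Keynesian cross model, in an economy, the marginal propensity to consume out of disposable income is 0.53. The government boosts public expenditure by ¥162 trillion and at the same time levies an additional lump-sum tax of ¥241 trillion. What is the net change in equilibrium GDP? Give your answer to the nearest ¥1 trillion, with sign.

Expenditure multiplier = 1/(1 − MPC) = 1/(1 − 0.53) = 1/0.47 ≈ 2.128.
ΔG contributes k·ΔG = (+¥162 trillion) / 0.47 ≈ +¥344.7 trillion.
ΔT of +¥241 trillion changes first-round spending by −c·ΔT = −¥127.73 trillion, contributing k·(−c·ΔT) = (−¥127.73 trillion) / 0.47 ≈ −¥271.8 trillion.
Net ΔY = k(ΔG − c·ΔT) = (+¥34.27 trillion) / 0.47 ≈ +¥73 trillion.

+¥73 trillion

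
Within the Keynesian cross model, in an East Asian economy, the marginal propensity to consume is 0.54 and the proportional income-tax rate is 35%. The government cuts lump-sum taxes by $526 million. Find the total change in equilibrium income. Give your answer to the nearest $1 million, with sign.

A lump-sum tax change of −$526 million shifts disposable income by +$526 million; first-round consumption changes by −c × ΔT = −0.54 × (−$526 million) = +$284.04 million.
Expenditure multiplier = 1/(1 − c(1−t)) = 1/(1 − 0.54×0.65) = 1/0.649 ≈ 1.541.
The tax multiplier is −c × k ≈ −0.832, so ΔY = k × (−c·ΔT) = (+$284.04 million) / 0.649 ≈ +$438 million.

+$438 million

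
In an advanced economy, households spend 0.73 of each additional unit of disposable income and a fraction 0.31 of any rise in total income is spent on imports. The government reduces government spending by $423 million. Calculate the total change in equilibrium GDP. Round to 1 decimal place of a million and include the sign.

Expenditure multiplier = 1/(1 − c + m) = 1/(1 − 0.73 + 0.31) = 1/0.58 ≈ 1.724.
ΔY = k × ΔG = (−$423 million) / 0.58 ≈ −$729.3 million.

−$729.3 million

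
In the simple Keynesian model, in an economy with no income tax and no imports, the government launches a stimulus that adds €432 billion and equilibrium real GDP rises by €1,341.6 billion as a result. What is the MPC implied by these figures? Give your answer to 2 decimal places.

Implied spending multiplier k = ΔY/ΔG = 1,341.6/432 ≈ 3.1056.
Since k = 1/(1 − MPC), MPC = 1 − 1/k = 1 − ΔG/ΔY = 1 − 432/1,341.6 ≈ 0.68.

0.68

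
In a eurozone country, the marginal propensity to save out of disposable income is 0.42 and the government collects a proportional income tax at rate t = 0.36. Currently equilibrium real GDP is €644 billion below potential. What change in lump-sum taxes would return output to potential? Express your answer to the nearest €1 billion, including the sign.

−€698 billion

MPC = 1 − MPS = 1 − 0.42 = 0.58.
Spending multiplier = 1/(1 − c(1−t)) = 1/(1 − 0.58×0.64) = 1/0.6288 ≈ 1.59.
Tax multiplier = −c·k = −0.58/0.6288 ≈ −0.922. Need ΔY = +€644 billion, so ΔT = ΔY/(−c·k) = −(+€644 billion) × 0.6288 / 0.58 ≈ −€698 billion.
The government should cut lump-sum taxes by €698 billion.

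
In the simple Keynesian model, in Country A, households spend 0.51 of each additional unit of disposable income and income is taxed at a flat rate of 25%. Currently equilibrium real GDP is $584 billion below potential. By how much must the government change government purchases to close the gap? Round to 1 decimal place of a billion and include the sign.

+$360.6 billion

Spending multiplier = 1/(1 − c(1−t)) = 1/(1 − 0.51×0.75) = 1/0.6175 ≈ 1.619.
Need ΔY = +$584 billion, so ΔG = ΔY/k = (+$584 billion) × 0.6175 ≈ +$360.6 billion.
The government should increase government purchases by $360.6 billion.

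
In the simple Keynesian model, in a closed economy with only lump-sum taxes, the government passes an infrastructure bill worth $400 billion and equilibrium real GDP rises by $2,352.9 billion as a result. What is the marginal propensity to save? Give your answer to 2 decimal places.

Implied spending multiplier k = ΔY/ΔG = 2,352.9/400 ≈ 5.8823.
Since k = 1/(1 − MPC), MPC = 1 − 1/k = 1 − ΔG/ΔY = 1 − 400/2,352.9 ≈ 0.83.
MPS = 1 − MPC = 0.17.

0.17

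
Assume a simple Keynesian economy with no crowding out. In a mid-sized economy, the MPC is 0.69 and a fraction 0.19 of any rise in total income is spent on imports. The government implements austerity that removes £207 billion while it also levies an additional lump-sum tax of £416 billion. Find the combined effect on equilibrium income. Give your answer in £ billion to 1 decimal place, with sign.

−£988.1 billion

Expenditure multiplier = 1/(1 − c + m) = 1/(1 − 0.69 + 0.19) = 1/0.5 = 2.
ΔG contributes k·ΔG = (−£207 billion) / 0.5 = −£414 billion.
ΔT of +£416 billion changes first-round spending by −c·ΔT = −£287.04 billion, contributing k·(−c·ΔT) = (−£287.04 billion) / 0.5 ≈ −£574.1 billion.
Net ΔY = k(ΔG − c·ΔT) = (−£494.04 billion) / 0.5 ≈ −£988.1 billion.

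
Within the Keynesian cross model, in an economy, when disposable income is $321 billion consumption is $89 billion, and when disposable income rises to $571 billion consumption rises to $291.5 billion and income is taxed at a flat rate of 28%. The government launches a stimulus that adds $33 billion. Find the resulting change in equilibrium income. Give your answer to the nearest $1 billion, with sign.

+$79 billion

MPC = ΔC/ΔYd = (291.5 − 89)/(571 − 321) = 202.5/250 = 0.81.
Expenditure multiplier = 1/(1 − c(1−t)) = 1/(1 − 0.81×0.72) = 1/0.4168 ≈ 2.399.
ΔY = k × ΔG = (+$33 billion) / 0.4168 ≈ +$79 billion.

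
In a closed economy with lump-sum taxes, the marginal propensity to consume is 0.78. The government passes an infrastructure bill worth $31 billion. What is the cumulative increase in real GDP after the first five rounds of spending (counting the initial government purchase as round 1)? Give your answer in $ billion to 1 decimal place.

Round 1 adds ΔG = $31 billion; each later round is MPC = 0.78 times the previous.
After 5 rounds: 31 + 24.18 + 18.8604 + 14.711112 + 11.47466736 = ΔG·(1 − c^5)/(1 − c) = 31 × (1 − 0.2887174368)/0.22 ≈ $100.2 billion.

$100.2 billion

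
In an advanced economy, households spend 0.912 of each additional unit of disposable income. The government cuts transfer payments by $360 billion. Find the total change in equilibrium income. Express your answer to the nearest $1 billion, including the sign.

The transfer change shifts disposable income by −$360 billion, so first-round consumption changes by c·ΔTR = 0.912 × (−$360 billion) = −$328.32 billion.
Expenditure multiplier = 1/(1 − MPC) = 1/(1 − 0.912) = 1/0.088 ≈ 11.364.
The transfer multiplier is c × k ≈ 10.364, so ΔY = k × (c·ΔTR) = (−$328.32 billion) / 0.088 ≈ −$3,731 billion.

−$3,731 billion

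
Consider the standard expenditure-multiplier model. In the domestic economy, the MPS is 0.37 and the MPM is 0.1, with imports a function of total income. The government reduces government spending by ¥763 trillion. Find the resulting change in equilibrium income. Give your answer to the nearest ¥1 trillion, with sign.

−¥1,623 trillion

MPC = 1 − MPS = 1 − 0.37 = 0.63.
Expenditure multiplier = 1/(1 − c + m) = 1/(1 − 0.63 + 0.1) = 1/0.47 ≈ 2.128.
ΔY = k × ΔG = (−¥763 trillion) / 0.47 ≈ −¥1,623 trillion.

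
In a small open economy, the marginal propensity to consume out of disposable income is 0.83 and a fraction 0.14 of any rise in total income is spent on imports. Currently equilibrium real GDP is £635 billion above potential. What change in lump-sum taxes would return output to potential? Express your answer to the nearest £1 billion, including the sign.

Spending multiplier = 1/(1 − c + m) = 1/(1 − 0.83 + 0.14) = 1/0.31 ≈ 3.226.
Tax multiplier = −c·k = −0.83/0.31 ≈ −2.677. Need ΔY = −£635 billion, so ΔT = ΔY/(−c·k) = −(−£635 billion) × 0.31 / 0.83 ≈ +£237 billion.
The government should raise lump-sum taxes by £237 billion.

+£237 billion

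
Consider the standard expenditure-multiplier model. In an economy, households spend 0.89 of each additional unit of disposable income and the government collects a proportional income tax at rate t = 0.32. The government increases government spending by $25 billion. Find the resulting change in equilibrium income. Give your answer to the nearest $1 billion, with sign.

Expenditure multiplier = 1/(1 − c(1−t)) = 1/(1 − 0.89×0.68) = 1/0.3948 ≈ 2.533.
ΔY = k × ΔG = (+$25 billion) / 0.3948 ≈ +$63 billion.

+$63 billion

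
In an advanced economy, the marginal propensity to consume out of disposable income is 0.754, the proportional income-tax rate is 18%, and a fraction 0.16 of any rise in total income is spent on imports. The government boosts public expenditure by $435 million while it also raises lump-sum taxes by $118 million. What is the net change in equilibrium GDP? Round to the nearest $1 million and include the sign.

Expenditure multiplier = 1/(1 − c(1−t) + m) = 1/(1 − 0.754×0.82 + 0.16) = 1/0.54172 ≈ 1.846.
ΔG contributes k·ΔG = (+$435 million) / 0.54172 ≈ +$803 million.
ΔT of +$118 million changes first-round spending by −c·ΔT = −$88.972 million, contributing k·(−c·ΔT) = (−$88.972 million) / 0.54172 ≈ −$164.2 million.
Net ΔY = k(ΔG − c·ΔT) = (+$346.028 million) / 0.54172 ≈ +$639 million.

+$639 million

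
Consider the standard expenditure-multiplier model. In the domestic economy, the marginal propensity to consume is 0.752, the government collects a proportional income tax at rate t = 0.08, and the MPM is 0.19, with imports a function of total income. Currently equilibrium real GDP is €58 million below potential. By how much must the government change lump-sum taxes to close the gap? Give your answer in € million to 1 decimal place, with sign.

Spending multiplier = 1/(1 − c(1−t) + m) = 1/(1 − 0.752×0.92 + 0.19) = 1/0.49816 ≈ 2.007.
Tax multiplier = −c·k = −0.752/0.49816 ≈ −1.51. Need ΔY = +€58 million, so ΔT = ΔY/(−c·k) = −(+€58 million) × 0.49816 / 0.752 ≈ −€38.4 million.
The government should cut lump-sum taxes by €38.4 million.

−€38.4 million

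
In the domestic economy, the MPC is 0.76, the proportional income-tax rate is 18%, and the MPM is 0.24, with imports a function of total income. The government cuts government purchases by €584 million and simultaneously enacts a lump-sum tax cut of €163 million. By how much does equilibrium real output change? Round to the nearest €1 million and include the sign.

Expenditure multiplier = 1/(1 − c(1−t) + m) = 1/(1 − 0.76×0.82 + 0.24) = 1/0.6168 ≈ 1.621.
ΔG contributes k·ΔG = (−€584 million) / 0.6168 ≈ −€946.8 million.
ΔT of −€163 million changes first-round spending by −c·ΔT = +€123.88 million, contributing k·(−c·ΔT) = (+€123.88 million) / 0.6168 ≈ +€200.8 million.
Net ΔY = k(ΔG − c·ΔT) = (−€460.12 million) / 0.6168 ≈ −€746 million.

−€746 million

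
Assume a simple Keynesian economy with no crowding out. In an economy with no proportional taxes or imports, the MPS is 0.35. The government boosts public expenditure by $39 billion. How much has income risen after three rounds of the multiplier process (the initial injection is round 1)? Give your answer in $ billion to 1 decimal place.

$80.8 billion

MPC = 1 − MPS = 1 − 0.35 = 0.65.
Round 1 adds ΔG = $39 billion; each later round is MPC = 0.65 times the previous.
After 3 rounds: 39 + 25.35 + 16.4775 = ΔG·(1 − c^3)/(1 − c) = 39 × (1 − 0.274625)/0.35 ≈ $80.8 billion.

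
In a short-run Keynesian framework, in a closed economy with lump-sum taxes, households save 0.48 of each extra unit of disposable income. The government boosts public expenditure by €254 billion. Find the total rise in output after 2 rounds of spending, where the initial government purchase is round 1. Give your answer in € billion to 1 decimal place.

MPC = 1 − MPS = 1 − 0.48 = 0.52.
Round 1 adds ΔG = €254 billion; each later round is MPC = 0.52 times the previous.
After 2 rounds: 254 + 132.08 = ΔG·(1 − c^2)/(1 − c) = 254 × (1 − 0.2704)/0.48 ≈ €386.1 billion.

€386.1 billion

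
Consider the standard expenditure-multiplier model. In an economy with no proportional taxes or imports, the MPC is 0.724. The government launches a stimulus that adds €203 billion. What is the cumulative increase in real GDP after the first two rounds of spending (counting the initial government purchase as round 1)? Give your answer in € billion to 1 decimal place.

Round 1 adds ΔG = €203 billion; each later round is MPC = 0.724 times the previous.
After 2 rounds: 203 + 146.972 = ΔG·(1 − c^2)/(1 − c) = 203 × (1 − 0.524176)/0.276 ≈ €350 billion.

€350.0 billion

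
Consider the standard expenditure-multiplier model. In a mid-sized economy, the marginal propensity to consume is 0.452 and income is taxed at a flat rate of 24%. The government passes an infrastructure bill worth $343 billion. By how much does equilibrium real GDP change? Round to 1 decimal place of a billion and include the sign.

+$522.5 billion

Expenditure multiplier = 1/(1 − c(1−t)) = 1/(1 − 0.452×0.76) = 1/0.65648 ≈ 1.523.
ΔY = k × ΔG = (+$343 billion) / 0.65648 ≈ +$522.5 billion.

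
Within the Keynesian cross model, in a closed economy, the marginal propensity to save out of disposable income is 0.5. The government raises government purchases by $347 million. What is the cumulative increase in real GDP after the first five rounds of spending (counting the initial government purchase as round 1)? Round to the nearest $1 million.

$672 million

MPC = 1 − MPS = 1 − 0.5 = 0.5.
Round 1 adds ΔG = $347 million; each later round is MPC = 0.5 times the previous.
After 5 rounds: 347 + 173.5 + 86.75 + 43.375 + 21.6875 = ΔG·(1 − c^5)/(1 − c) = 347 × (1 − 0.03125)/0.5 ≈ $672 million.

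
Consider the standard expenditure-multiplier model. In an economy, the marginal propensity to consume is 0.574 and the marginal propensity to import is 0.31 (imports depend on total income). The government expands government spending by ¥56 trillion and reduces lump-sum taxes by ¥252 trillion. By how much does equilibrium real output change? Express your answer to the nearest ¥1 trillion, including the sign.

Expenditure multiplier = 1/(1 − c + m) = 1/(1 − 0.574 + 0.31) = 1/0.736 ≈ 1.359.
ΔG contributes k·ΔG = (+¥56 trillion) / 0.736 ≈ +¥76.1 trillion.
ΔT of −¥252 trillion changes first-round spending by −c·ΔT = +¥144.648 trillion, contributing k·(−c·ΔT) = (+¥144.648 trillion) / 0.736 ≈ +¥196.5 trillion.
Net ΔY = k(ΔG − c·ΔT) = (+¥200.648 trillion) / 0.736 ≈ +¥273 trillion.

+¥273 trillion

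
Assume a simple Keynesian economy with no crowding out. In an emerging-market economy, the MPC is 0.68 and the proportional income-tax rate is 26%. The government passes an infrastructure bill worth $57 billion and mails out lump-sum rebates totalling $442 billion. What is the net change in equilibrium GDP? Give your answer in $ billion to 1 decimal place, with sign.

+$719.7 billion

Expenditure multiplier = 1/(1 − c(1−t)) = 1/(1 − 0.68×0.74) = 1/0.4968 ≈ 2.013.
ΔG contributes k·ΔG = (+$57 billion) / 0.4968 ≈ +$114.7 billion.
ΔT of −$442 billion changes first-round spending by −c·ΔT = +$300.56 billion, contributing k·(−c·ΔT) = (+$300.56 billion) / 0.4968 ≈ +$605 billion.
Net ΔY = k(ΔG − c·ΔT) = (+$357.56 billion) / 0.4968 ≈ +$719.7 billion.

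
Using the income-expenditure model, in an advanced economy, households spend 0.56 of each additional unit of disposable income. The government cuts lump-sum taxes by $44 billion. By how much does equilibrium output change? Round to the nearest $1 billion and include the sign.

A lump-sum tax change of −$44 billion shifts disposable income by +$44 billion; first-round consumption changes by −c × ΔT = −0.56 × (−$44 billion) = +$24.64 billion.
Expenditure multiplier = 1/(1 − MPC) = 1/(1 − 0.56) = 1/0.44 ≈ 2.273.
The tax multiplier is −c × k ≈ −1.273, so ΔY = k × (−c·ΔT) = (+$24.64 billion) / 0.44 = +$56 billion.

+$56 billion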